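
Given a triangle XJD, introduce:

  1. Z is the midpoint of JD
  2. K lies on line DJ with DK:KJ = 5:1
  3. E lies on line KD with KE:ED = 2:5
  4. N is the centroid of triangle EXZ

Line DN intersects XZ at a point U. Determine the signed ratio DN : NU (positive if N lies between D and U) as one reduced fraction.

Choose coordinates X = (0, 0), J = (1, 0), D = (0, 1).
1. Z is the midpoint of JD ⇒ Z = (1/2, 1/2)
2. K lies on line DJ with DK:KJ = 5:1 ⇒ K = (5/6, 1/6)
3. E lies on line KD with KE:ED = 2:5 ⇒ E = (25/42, 17/42)
4. N is the centroid of triangle EXZ ⇒ N = (23/63, 19/63)
line DN meets XZ at U = (23/67, 23/67)
N = D + t·(U−D) with t = 67/63, so DN:NU = 67/63:-4/63

DN:NU = -67/4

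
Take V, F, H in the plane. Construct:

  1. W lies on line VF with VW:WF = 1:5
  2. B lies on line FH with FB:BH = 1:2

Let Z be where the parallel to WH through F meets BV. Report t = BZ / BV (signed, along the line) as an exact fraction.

Choose coordinates V = (0, 0), F = (1, 0), H = (0, 1).
1. W lies on line VF with VW:WF = 1:5 ⇒ W = (1/6, 0)
2. B lies on line FH with FB:BH = 1:2 ⇒ B = (2/3, 1/3)
through F parallel to WH: direction (-1/6, 1); meets BV at Z = (12/13, 6/13)
Z = B + t·(V−B) with t = -5/13

t = -5/13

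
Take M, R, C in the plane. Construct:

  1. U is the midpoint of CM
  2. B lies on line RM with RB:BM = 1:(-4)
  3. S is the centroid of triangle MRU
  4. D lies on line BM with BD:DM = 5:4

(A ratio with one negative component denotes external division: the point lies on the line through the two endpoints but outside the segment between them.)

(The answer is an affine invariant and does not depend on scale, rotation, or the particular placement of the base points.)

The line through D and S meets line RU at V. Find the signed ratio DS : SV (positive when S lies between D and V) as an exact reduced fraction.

DS:SV = 2/9

Set M = (0, 0), R = (1, 0), C = (0, 1); any affine frame gives the same invariant.
1. U is the midpoint of CM ⇒ U = (0, 1/2)
2. B lies on line RM with RB:BM = 1:(-4) ⇒ B = (4/3, 0)
3. S is the centroid of triangle MRU ⇒ S = (1/3, 1/6)
4. D lies on line BM with BD:DM = 5:4 ⇒ D = (16/27, 0)
line DS meets RU at V = (-5/6, 11/12)
S = D + t·(V−D) with t = 2/11, so DS:SV = 2/11:9/11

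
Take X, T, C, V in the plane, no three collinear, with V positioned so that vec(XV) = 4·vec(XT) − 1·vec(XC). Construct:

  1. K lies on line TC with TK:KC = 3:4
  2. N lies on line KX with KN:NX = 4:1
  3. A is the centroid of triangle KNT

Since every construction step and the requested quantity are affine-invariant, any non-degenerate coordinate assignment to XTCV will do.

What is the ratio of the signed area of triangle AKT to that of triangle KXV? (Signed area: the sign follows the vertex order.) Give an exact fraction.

Assign X = (0, 0), T = (1, 0), C = (0, 1), V = (4, -1) — the answer is frame-independent, so this choice is without loss of generality.
1. K lies on line TC with TK:KC = 3:4 ⇒ K = (4/7, 3/7)
2. N lies on line KX with KN:NX = 4:1 ⇒ N = (4/35, 3/35)
3. A is the centroid of triangle KNT ⇒ A = (59/105, 6/35)
2·[AKT] = -4/35, 2·[KXV] = 16/7
[AKT]:[KXV] = -4/35:16/7 = -1/20

[AKT]:[KXV] = -1/20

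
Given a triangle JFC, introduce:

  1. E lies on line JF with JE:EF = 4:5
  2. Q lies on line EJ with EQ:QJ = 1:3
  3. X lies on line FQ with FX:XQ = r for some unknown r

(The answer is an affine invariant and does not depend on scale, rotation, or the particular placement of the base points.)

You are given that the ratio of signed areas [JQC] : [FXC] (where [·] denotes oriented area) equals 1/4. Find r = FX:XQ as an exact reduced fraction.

Choose coordinates J = (0, 0), F = (1, 0), C = (0, 1).
1. E lies on line JF with JE:EF = 4:5 ⇒ E = (4/9, 0)
2. Q lies on line EJ with EQ:QJ = 1:3 ⇒ Q = (1/3, 0)
3. With FX:XQ = r, write λ = r/(r+1) so X = F + λ·(Q−F); X is affine-linear in λ
Every point depending on X is an affine combination of X and λ-independent points, so each such coordinate is linear in λ; the λ² term in each signed area is a multiple of (Q−F)×(Q−F) = 0, so 2·[JQC] and 2·[FXC] are each linear in λ. Evaluating at λ=0 and λ=1:
  2·[JQC] = 1/3,   2·[FXC] = -2/3·λ
So [JQC]:[FXC] = (1/3) / (-2/3·λ). Setting this equal to 1/4:
  1/3 = 1/4·(-2/3·λ)  ⇒  λ = -2
Then r = λ/(1−λ) = (-2)/(3) = -2/3. Check: with r = -2/3, X = (7/3, 0) and [JQC]:[FXC] = 1/4 as required.

r = -2/3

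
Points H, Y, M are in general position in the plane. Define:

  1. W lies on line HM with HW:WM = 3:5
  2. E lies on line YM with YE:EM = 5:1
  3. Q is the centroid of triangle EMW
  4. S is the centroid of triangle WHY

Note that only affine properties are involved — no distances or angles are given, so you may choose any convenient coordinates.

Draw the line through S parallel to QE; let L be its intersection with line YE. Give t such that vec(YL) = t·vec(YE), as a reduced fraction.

t = 34/75

Work in coordinates with H = (0, 0), Y = (1, 0), M = (0, 1).
1. W lies on line HM with HW:WM = 3:5 ⇒ W = (0, 3/8)
2. E lies on line YM with YE:EM = 5:1 ⇒ E = (1/6, 5/6)
3. Q is the centroid of triangle EMW ⇒ Q = (1/18, 53/72)
4. S is the centroid of triangle WHY ⇒ S = (1/3, 1/8)
through S parallel to QE: direction (1/9, 7/72); meets YE at L = (28/45, 17/45)
L = Y + t·(E−Y) with t = 34/75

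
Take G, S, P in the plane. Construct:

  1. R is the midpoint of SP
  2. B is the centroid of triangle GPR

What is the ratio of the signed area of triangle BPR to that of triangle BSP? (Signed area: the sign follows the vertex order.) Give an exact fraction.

[BPR]:[BSP] = -1/2

Choose coordinates G = (0, 0), S = (1, 0), P = (0, 1).
1. R is the midpoint of SP ⇒ R = (1/2, 1/2)
2. B is the centroid of triangle GPR ⇒ B = (1/6, 1/2)
2·[BPR] = -1/6, 2·[BSP] = 1/3
[BPR]:[BSP] = -1/6:1/3 = -1/2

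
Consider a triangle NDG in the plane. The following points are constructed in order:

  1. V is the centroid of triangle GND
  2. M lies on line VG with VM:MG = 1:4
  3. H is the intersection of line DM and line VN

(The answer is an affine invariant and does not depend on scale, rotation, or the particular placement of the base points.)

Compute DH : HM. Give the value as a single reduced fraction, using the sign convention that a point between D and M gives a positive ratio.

DH:HM = 5

Assign N = (0, 0), D = (1, 0), G = (0, 1) — the answer is frame-independent, so this choice is without loss of generality.
1. V is the centroid of triangle GND ⇒ V = (1/3, 1/3)
2. M lies on line VG with VM:MG = 1:4 ⇒ M = (4/15, 7/15)
3. H is the intersection of line DM and line VN ⇒ H = (7/18, 7/18)
H = D + t·(M−D) with t = 5/6, so DH:HM = t:(1−t) = 5/6:1/6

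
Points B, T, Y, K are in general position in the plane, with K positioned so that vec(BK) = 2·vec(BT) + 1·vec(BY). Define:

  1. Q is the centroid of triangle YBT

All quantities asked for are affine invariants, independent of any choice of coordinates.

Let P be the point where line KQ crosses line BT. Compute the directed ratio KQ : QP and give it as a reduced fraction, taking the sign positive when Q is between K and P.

KQ:QP = 2

Set B = (0, 0), T = (1, 0), Y = (0, 1), K = (2, 1); any affine frame gives the same invariant.
1. Q is the centroid of triangle YBT ⇒ Q = (1/3, 1/3)
line KQ meets BT at P = (-1/2, 0)
Q = K + t·(P−K) with t = 2/3, so KQ:QP = 2/3:1/3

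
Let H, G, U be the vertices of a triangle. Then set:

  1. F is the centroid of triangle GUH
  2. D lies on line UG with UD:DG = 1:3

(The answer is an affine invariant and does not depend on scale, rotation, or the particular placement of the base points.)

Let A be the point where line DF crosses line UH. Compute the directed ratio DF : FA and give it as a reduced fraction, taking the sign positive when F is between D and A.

Set H = (0, 0), G = (1, 0), U = (0, 1); any affine frame gives the same invariant.
1. F is the centroid of triangle GUH ⇒ F = (1/3, 1/3)
2. D lies on line UG with UD:DG = 1:3 ⇒ D = (1/4, 3/4)
line DF meets UH at A = (0, 2)
F = D + t·(A−D) with t = -1/3, so DF:FA = -1/3:4/3

DF:FA = -1/4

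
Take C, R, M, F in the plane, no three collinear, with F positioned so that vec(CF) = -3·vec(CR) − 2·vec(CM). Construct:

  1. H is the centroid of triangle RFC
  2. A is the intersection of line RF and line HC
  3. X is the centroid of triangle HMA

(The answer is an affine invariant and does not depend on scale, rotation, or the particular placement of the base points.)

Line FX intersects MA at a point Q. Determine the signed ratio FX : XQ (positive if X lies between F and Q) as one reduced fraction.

FX:XQ = -28

Set C = (0, 0), R = (1, 0), M = (0, 1), F = (-3, -2); any affine frame gives the same invariant.
1. H is the centroid of triangle RFC ⇒ H = (-2/3, -2/3)
2. A is the intersection of line RF and line HC ⇒ A = (-1, -1)
3. X is the centroid of triangle HMA ⇒ X = (-5/9, -2/9)
line FX meets MA at Q = (-9/14, -2/7)
X = F + t·(Q−F) with t = 28/27, so FX:XQ = 28/27:-1/27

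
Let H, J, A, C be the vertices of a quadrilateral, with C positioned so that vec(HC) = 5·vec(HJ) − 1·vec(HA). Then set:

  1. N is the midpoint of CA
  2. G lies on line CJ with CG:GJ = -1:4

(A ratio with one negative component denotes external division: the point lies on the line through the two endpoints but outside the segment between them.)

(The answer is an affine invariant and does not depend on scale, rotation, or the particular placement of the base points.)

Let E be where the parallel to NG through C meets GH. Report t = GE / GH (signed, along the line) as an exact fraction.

Set H = (0, 0), J = (1, 0), A = (0, 1), C = (5, -1); any affine frame gives the same invariant.
1. N is the midpoint of CA ⇒ N = (5/2, 0)
2. G lies on line CJ with CG:GJ = -1:4 ⇒ G = (19/3, -4/3)
through C parallel to NG: direction (23/6, -4/3); meets GH at E = (323/60, -17/15)
E = G + t·(H−G) with t = 3/20

t = 3/20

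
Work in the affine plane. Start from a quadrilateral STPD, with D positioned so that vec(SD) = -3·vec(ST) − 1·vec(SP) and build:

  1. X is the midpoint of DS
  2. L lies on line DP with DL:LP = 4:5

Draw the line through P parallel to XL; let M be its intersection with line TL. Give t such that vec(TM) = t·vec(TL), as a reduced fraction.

t = 4/19

Set S = (0, 0), T = (1, 0), P = (0, 1), D = (-3, -1); any affine frame gives the same invariant.
1. X is the midpoint of DS ⇒ X = (-3/2, -1/2)
2. L lies on line DP with DL:LP = 4:5 ⇒ L = (-5/3, -1/9)
through P parallel to XL: direction (-1/6, 7/18); meets TL at M = (25/57, -4/171)
M = T + t·(L−T) with t = 4/19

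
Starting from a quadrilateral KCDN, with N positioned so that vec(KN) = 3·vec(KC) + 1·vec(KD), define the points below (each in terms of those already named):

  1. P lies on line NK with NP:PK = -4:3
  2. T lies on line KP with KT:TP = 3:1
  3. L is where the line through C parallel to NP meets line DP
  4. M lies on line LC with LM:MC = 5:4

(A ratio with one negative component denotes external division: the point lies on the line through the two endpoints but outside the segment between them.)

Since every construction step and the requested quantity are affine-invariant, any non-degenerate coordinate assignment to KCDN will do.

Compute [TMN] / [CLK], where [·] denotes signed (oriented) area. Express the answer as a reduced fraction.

[TMN]:[CLK] = -3/4

Work in coordinates with K = (0, 0), C = (1, 0), D = (0, 1), N = (3, 1).
1. P lies on line NK with NP:PK = -4:3 ⇒ P = (-9, -3)
2. T lies on line KP with KT:TP = 3:1 ⇒ T = (-27/4, -9/4)
3. L is where the line through C parallel to NP meets line DP ⇒ L = (-12, -13/3)
4. M lies on line LC with LM:MC = 5:4 ⇒ M = (-43/9, -52/27)
2·[TMN] = 13/4, 2·[CLK] = -13/3
[TMN]:[CLK] = 13/4:-13/3 = -3/4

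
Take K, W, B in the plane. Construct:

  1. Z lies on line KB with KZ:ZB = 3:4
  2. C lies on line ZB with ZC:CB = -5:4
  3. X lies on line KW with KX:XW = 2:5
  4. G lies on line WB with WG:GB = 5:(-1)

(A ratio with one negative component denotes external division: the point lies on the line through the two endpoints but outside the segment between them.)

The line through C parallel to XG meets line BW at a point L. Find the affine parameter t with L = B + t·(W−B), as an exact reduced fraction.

t = 12/7

Set K = (0, 0), W = (1, 0), B = (0, 1); any affine frame gives the same invariant.
1. Z lies on line KB with KZ:ZB = 3:4 ⇒ Z = (0, 3/7)
2. C lies on line ZB with ZC:CB = -5:4 ⇒ C = (0, 23/7)
3. X lies on line KW with KX:XW = 2:5 ⇒ X = (2/7, 0)
4. G lies on line WB with WG:GB = 5:(-1) ⇒ G = (-1/4, 5/4)
through C parallel to XG: direction (-15/28, 5/4); meets BW at L = (12/7, -5/7)
L = B + t·(W−B) with t = 12/7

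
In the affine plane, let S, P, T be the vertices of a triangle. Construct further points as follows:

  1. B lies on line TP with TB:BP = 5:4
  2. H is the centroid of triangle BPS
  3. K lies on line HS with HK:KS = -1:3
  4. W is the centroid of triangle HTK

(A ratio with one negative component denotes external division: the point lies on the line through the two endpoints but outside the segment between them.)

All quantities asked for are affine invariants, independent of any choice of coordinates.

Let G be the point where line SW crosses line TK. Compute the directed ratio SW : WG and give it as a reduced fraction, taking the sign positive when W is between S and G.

Work in coordinates with S = (0, 0), P = (1, 0), T = (0, 1).
1. B lies on line TP with TB:BP = 5:4 ⇒ B = (5/9, 4/9)
2. H is the centroid of triangle BPS ⇒ H = (14/27, 4/27)
3. K lies on line HS with HK:KS = -1:3 ⇒ K = (7/9, 2/9)
4. W is the centroid of triangle HTK ⇒ W = (35/81, 37/81)
line SW meets TK at G = (35/72, 37/72)
W = S + t·(G−S) with t = 8/9, so SW:WG = 8/9:1/9

SW:WG = 8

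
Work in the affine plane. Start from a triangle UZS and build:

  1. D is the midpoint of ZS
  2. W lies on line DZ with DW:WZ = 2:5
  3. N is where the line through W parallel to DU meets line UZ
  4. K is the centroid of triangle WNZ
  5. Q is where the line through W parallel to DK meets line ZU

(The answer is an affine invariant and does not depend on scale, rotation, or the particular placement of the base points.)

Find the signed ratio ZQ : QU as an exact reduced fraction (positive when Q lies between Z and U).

Set U = (0, 0), Z = (1, 0), S = (0, 1); any affine frame gives the same invariant.
1. D is the midpoint of ZS ⇒ D = (1/2, 1/2)
2. W lies on line DZ with DW:WZ = 2:5 ⇒ W = (9/14, 5/14)
3. N is where the line through W parallel to DU meets line UZ ⇒ N = (2/7, 0)
4. K is the centroid of triangle WNZ ⇒ K = (9/14, 5/42)
5. Q is where the line through W parallel to DK meets line ZU ⇒ Q = (87/112, 0)
Q = Z + t·(U−Z) with t = 25/112, so ZQ:QU = t:(1−t) = 25/112:87/112

ZQ:QU = 25/87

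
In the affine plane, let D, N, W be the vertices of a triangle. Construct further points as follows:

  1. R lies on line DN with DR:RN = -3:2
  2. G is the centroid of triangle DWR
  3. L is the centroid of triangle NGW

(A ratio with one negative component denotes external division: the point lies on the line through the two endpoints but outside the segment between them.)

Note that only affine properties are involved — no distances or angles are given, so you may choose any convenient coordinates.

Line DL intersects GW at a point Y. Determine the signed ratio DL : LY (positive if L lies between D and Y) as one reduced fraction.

DL:LY = 8

Work in coordinates with D = (0, 0), N = (1, 0), W = (0, 1).
1. R lies on line DN with DR:RN = -3:2 ⇒ R = (3, 0)
2. G is the centroid of triangle DWR ⇒ G = (1, 1/3)
3. L is the centroid of triangle NGW ⇒ L = (2/3, 4/9)
line DL meets GW at Y = (3/4, 1/2)
L = D + t·(Y−D) with t = 8/9, so DL:LY = 8/9:1/9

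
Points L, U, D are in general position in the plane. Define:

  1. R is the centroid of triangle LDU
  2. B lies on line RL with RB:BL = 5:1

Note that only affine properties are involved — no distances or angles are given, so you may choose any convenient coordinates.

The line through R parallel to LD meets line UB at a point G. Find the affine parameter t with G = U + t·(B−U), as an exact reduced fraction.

Work in coordinates with L = (0, 0), U = (1, 0), D = (0, 1).
1. R is the centroid of triangle LDU ⇒ R = (1/3, 1/3)
2. B lies on line RL with RB:BL = 5:1 ⇒ B = (1/18, 1/18)
through R parallel to LD: direction (0, 1); meets UB at G = (1/3, 2/51)
G = U + t·(B−U) with t = 12/17

t = 12/17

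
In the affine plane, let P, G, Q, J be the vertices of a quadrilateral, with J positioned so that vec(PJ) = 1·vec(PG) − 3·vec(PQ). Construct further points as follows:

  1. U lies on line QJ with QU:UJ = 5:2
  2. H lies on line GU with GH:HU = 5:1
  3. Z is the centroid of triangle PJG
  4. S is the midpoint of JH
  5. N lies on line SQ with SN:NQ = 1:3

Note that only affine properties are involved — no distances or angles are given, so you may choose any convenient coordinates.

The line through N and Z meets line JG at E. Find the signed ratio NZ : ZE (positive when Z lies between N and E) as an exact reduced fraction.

NZ:ZE = 1/56

Work in coordinates with P = (0, 0), G = (1, 0), Q = (0, 1), J = (1, -3).
1. U lies on line QJ with QU:UJ = 5:2 ⇒ U = (5/7, -13/7)
2. H lies on line GU with GH:HU = 5:1 ⇒ H = (16/21, -65/42)
3. Z is the centroid of triangle PJG ⇒ Z = (2/3, -1)
4. S is the midpoint of JH ⇒ S = (37/42, -191/84)
5. N lies on line SQ with SN:NQ = 1:3 ⇒ N = (37/56, -163/112)
line NZ meets JG at E = (1, 49/2)
Z = N + t·(E−N) with t = 1/57, so NZ:ZE = 1/57:56/57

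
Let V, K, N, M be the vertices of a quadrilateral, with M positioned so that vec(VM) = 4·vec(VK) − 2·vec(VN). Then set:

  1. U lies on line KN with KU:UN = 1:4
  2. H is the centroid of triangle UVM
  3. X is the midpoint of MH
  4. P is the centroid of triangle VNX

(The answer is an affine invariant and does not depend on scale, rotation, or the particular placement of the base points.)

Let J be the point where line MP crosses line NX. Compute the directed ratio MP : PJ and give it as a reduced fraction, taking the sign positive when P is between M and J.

Choose coordinates V = (0, 0), K = (1, 0), N = (0, 1), M = (4, -2).
1. U lies on line KN with KU:UN = 1:4 ⇒ U = (4/5, 1/5)
2. H is the centroid of triangle UVM ⇒ H = (8/5, -3/5)
3. X is the midpoint of MH ⇒ X = (14/5, -13/10)
4. P is the centroid of triangle VNX ⇒ P = (14/15, -1/10)
line MP meets NX at J = (168/65, -73/65)
P = M + t·(J−M) with t = 13/6, so MP:PJ = 13/6:-7/6

MP:PJ = -13/7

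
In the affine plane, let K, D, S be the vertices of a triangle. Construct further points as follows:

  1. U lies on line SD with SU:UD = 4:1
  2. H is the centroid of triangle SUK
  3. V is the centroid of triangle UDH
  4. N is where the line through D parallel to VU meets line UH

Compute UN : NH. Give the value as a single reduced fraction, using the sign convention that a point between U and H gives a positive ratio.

Work in coordinates with K = (0, 0), D = (1, 0), S = (0, 1).
1. U lies on line SD with SU:UD = 4:1 ⇒ U = (4/5, 1/5)
2. H is the centroid of triangle SUK ⇒ H = (4/15, 2/5)
3. V is the centroid of triangle UDH ⇒ V = (31/45, 1/5)
4. N is where the line through D parallel to VU meets line UH ⇒ N = (4/3, 0)
N = U + t·(H−U) with t = -1, so UN:NH = t:(1−t) = -1:2

UN:NH = -1/2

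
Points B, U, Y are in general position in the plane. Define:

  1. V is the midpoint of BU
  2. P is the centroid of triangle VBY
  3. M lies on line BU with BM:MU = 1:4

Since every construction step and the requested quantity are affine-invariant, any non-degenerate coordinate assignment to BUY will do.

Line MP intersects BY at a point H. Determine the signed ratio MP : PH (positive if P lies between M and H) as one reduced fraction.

MP:PH = 1/5

Set B = (0, 0), U = (1, 0), Y = (0, 1); any affine frame gives the same invariant.
1. V is the midpoint of BU ⇒ V = (1/2, 0)
2. P is the centroid of triangle VBY ⇒ P = (1/6, 1/3)
3. M lies on line BU with BM:MU = 1:4 ⇒ M = (1/5, 0)
line MP meets BY at H = (0, 2)
P = M + t·(H−M) with t = 1/6, so MP:PH = 1/6:5/6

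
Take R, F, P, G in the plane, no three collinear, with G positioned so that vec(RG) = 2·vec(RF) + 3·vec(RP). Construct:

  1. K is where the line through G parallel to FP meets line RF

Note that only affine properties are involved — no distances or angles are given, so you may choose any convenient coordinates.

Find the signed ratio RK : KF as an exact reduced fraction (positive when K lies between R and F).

RK:KF = -5/4

Set R = (0, 0), F = (1, 0), P = (0, 1), G = (2, 3); any affine frame gives the same invariant.
1. K is where the line through G parallel to FP meets line RF ⇒ K = (5, 0)
K = R + t·(F−R) with t = 5, so RK:KF = t:(1−t) = 5:-4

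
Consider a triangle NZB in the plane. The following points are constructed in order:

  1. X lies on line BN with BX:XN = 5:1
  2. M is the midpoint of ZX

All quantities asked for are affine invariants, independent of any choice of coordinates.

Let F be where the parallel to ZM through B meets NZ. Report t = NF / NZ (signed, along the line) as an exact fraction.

Set N = (0, 0), Z = (1, 0), B = (0, 1); any affine frame gives the same invariant.
1. X lies on line BN with BX:XN = 5:1 ⇒ X = (0, 1/6)
2. M is the midpoint of ZX ⇒ M = (1/2, 1/12)
through B parallel to ZM: direction (-1/2, 1/12); meets NZ at F = (6, 0)
F = N + t·(Z−N) with t = 6

t = 6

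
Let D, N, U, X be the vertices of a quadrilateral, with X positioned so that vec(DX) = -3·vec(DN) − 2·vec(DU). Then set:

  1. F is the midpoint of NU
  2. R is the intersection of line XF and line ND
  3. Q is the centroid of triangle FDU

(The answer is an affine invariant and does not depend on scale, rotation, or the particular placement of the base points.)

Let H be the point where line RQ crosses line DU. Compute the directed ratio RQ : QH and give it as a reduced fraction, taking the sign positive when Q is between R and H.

RQ:QH = -11/5

Assign D = (0, 0), N = (1, 0), U = (0, 1), X = (-3, -2) — the answer is frame-independent, so this choice is without loss of generality.
1. F is the midpoint of NU ⇒ F = (1/2, 1/2)
2. R is the intersection of line XF and line ND ⇒ R = (-1/5, 0)
3. Q is the centroid of triangle FDU ⇒ Q = (1/6, 1/2)
line RQ meets DU at H = (0, 3/11)
Q = R + t·(H−R) with t = 11/6, so RQ:QH = 11/6:-5/6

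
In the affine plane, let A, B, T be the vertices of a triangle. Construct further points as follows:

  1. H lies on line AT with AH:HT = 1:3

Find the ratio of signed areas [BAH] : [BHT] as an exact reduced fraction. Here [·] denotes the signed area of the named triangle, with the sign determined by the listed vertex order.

[BAH]:[BHT] = 1/3

Assign A = (0, 0), B = (1, 0), T = (0, 1) — the answer is frame-independent, so this choice is without loss of generality.
1. H lies on line AT with AH:HT = 1:3 ⇒ H = (0, 1/4)
2·[BAH] = -1/4, 2·[BHT] = -3/4
[BAH]:[BHT] = -1/4:-3/4 = 1/3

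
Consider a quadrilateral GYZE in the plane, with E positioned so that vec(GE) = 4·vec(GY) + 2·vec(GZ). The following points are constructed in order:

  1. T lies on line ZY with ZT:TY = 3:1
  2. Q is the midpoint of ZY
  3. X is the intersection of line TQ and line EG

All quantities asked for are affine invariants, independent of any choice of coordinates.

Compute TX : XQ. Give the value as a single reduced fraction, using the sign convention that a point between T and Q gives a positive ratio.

Choose coordinates G = (0, 0), Y = (1, 0), Z = (0, 1), E = (4, 2).
1. T lies on line ZY with ZT:TY = 3:1 ⇒ T = (3/4, 1/4)
2. Q is the midpoint of ZY ⇒ Q = (1/2, 1/2)
3. X is the intersection of line TQ and line EG ⇒ X = (2/3, 1/3)
X = T + t·(Q−T) with t = 1/3, so TX:XQ = t:(1−t) = 1/3:2/3

TX:XQ = 1/2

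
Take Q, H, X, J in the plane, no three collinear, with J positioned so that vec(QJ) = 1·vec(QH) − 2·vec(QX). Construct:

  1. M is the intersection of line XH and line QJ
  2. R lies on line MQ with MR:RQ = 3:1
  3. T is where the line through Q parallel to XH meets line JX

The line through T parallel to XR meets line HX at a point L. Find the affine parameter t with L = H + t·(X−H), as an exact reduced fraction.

Work in coordinates with Q = (0, 0), H = (1, 0), X = (0, 1), J = (1, -2).
1. M is the intersection of line XH and line QJ ⇒ M = (-1, 2)
2. R lies on line MQ with MR:RQ = 3:1 ⇒ R = (-1/4, 1/2)
3. T is where the line through Q parallel to XH meets line JX ⇒ T = (1/2, -1/2)
through T parallel to XR: direction (-1/4, -1/2); meets HX at L = (5/6, 1/6)
L = H + t·(X−H) with t = 1/6

t = 1/6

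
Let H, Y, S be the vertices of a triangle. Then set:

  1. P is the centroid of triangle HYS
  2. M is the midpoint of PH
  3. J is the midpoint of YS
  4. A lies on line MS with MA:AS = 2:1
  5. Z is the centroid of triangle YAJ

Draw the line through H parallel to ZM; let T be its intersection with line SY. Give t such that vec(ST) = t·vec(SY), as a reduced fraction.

t = 19/32

Assign H = (0, 0), Y = (1, 0), S = (0, 1) — the answer is frame-independent, so this choice is without loss of generality.
1. P is the centroid of triangle HYS ⇒ P = (1/3, 1/3)
2. M is the midpoint of PH ⇒ M = (1/6, 1/6)
3. J is the midpoint of YS ⇒ J = (1/2, 1/2)
4. A lies on line MS with MA:AS = 2:1 ⇒ A = (1/18, 13/18)
5. Z is the centroid of triangle YAJ ⇒ Z = (14/27, 11/27)
through H parallel to ZM: direction (-19/54, -13/54); meets SY at T = (19/32, 13/32)
T = S + t·(Y−S) with t = 19/32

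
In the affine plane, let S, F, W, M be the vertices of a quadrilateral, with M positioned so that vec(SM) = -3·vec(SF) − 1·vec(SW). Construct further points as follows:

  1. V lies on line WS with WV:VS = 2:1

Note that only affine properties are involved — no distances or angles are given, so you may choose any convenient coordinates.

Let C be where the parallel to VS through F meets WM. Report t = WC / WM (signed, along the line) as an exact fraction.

Choose coordinates S = (0, 0), F = (1, 0), W = (0, 1), M = (-3, -1).
1. V lies on line WS with WV:VS = 2:1 ⇒ V = (0, 1/3)
through F parallel to VS: direction (0, -1/3); meets WM at C = (1, 5/3)
C = W + t·(M−W) with t = -1/3

t = -1/3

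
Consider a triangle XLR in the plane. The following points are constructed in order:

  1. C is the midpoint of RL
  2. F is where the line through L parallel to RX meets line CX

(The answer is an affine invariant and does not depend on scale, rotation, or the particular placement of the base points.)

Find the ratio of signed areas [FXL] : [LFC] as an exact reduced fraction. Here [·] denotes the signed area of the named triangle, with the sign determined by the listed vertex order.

Assign X = (0, 0), L = (1, 0), R = (0, 1) — the answer is frame-independent, so this choice is without loss of generality.
1. C is the midpoint of RL ⇒ C = (1/2, 1/2)
2. F is where the line through L parallel to RX meets line CX ⇒ F = (1, 1)
2·[FXL] = 1, 2·[LFC] = 1/2
[FXL]:[LFC] = 1:1/2 = 2

[FXL]:[LFC] = 2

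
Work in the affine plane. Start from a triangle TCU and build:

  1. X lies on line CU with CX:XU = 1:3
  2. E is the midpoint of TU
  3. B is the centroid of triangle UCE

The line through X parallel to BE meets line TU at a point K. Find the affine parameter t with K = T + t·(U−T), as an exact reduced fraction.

Work in coordinates with T = (0, 0), C = (1, 0), U = (0, 1).
1. X lies on line CU with CX:XU = 1:3 ⇒ X = (3/4, 1/4)
2. E is the midpoint of TU ⇒ E = (0, 1/2)
3. B is the centroid of triangle UCE ⇒ B = (1/3, 1/2)
through X parallel to BE: direction (-1/3, 0); meets TU at K = (0, 1/4)
K = T + t·(U−T) with t = 1/4

t = 1/4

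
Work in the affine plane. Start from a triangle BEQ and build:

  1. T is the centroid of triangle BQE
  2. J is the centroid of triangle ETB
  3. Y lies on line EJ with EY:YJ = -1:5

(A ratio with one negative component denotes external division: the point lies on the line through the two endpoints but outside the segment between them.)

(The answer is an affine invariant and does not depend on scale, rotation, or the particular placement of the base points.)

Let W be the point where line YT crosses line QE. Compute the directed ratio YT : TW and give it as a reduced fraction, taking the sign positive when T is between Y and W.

YT:TW = -4/3

Work in coordinates with B = (0, 0), E = (1, 0), Q = (0, 1).
1. T is the centroid of triangle BQE ⇒ T = (1/3, 1/3)
2. J is the centroid of triangle ETB ⇒ J = (4/9, 1/9)
3. Y lies on line EJ with EY:YJ = -1:5 ⇒ Y = (41/36, -1/36)
line YT meets QE at W = (15/16, 1/16)
T = Y + t·(W−Y) with t = 4, so YT:TW = 4:-3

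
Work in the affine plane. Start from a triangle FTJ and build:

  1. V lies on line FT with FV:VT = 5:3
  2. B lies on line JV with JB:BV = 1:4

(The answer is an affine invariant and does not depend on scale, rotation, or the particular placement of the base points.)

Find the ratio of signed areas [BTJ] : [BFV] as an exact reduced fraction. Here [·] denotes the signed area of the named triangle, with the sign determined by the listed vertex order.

Set F = (0, 0), T = (1, 0), J = (0, 1); any affine frame gives the same invariant.
1. V lies on line FT with FV:VT = 5:3 ⇒ V = (5/8, 0)
2. B lies on line JV with JB:BV = 1:4 ⇒ B = (1/8, 4/5)
2·[BTJ] = 3/40, 2·[BFV] = 1/2
[BTJ]:[BFV] = 3/40:1/2 = 3/20

[BTJ]:[BFV] = 3/20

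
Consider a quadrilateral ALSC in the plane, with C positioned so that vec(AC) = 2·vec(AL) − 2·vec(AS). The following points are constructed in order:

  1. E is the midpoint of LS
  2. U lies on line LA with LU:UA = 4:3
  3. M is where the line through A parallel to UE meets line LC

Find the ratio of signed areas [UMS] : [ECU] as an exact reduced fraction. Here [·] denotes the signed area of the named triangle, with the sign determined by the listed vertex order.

[UMS]:[ECU] = -58/117

Set A = (0, 0), L = (1, 0), S = (0, 1), C = (2, -2); any affine frame gives the same invariant.
1. E is the midpoint of LS ⇒ E = (1/2, 1/2)
2. U lies on line LA with LU:UA = 4:3 ⇒ U = (3/7, 0)
3. M is where the line through A parallel to UE meets line LC ⇒ M = (2/9, 14/9)
2·[UMS] = 29/63, 2·[ECU] = -13/14
[UMS]:[ECU] = 29/63:-13/14 = -58/117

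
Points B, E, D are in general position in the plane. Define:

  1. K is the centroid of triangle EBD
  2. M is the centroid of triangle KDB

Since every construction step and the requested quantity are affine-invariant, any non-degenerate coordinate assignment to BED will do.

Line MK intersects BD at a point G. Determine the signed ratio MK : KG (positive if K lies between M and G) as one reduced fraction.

MK:KG = -2/3

Assign B = (0, 0), E = (1, 0), D = (0, 1) — the answer is frame-independent, so this choice is without loss of generality.
1. K is the centroid of triangle EBD ⇒ K = (1/3, 1/3)
2. M is the centroid of triangle KDB ⇒ M = (1/9, 4/9)
line MK meets BD at G = (0, 1/2)
K = M + t·(G−M) with t = -2, so MK:KG = -2:3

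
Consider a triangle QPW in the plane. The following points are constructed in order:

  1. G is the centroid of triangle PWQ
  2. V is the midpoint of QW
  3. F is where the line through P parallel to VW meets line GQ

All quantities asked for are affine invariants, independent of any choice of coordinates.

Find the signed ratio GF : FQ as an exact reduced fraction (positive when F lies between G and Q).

GF:FQ = -2/3

Assign Q = (0, 0), P = (1, 0), W = (0, 1) — the answer is frame-independent, so this choice is without loss of generality.
1. G is the centroid of triangle PWQ ⇒ G = (1/3, 1/3)
2. V is the midpoint of QW ⇒ V = (0, 1/2)
3. F is where the line through P parallel to VW meets line GQ ⇒ F = (1, 1)
F = G + t·(Q−G) with t = -2, so GF:FQ = t:(1−t) = -2:3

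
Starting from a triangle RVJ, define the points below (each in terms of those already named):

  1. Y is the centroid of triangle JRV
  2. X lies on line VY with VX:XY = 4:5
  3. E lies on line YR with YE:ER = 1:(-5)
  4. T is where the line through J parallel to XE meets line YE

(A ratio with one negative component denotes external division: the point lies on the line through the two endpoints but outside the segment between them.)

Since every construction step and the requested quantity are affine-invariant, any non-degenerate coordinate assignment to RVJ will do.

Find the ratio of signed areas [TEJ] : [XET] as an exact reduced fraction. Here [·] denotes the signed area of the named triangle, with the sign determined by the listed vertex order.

Choose coordinates R = (0, 0), V = (1, 0), J = (0, 1).
1. Y is the centroid of triangle JRV ⇒ Y = (1/3, 1/3)
2. X lies on line VY with VX:XY = 4:5 ⇒ X = (19/27, 4/27)
3. E lies on line YR with YE:ER = 1:(-5) ⇒ E = (5/12, 5/12)
4. T is where the line through J parallel to XE meets line YE ⇒ T = (31/60, 31/60)
2·[TEJ] = -1/10, 2·[XET] = -1/18
[TEJ]:[XET] = -1/10:-1/18 = 9/5

[TEJ]:[XET] = 9/5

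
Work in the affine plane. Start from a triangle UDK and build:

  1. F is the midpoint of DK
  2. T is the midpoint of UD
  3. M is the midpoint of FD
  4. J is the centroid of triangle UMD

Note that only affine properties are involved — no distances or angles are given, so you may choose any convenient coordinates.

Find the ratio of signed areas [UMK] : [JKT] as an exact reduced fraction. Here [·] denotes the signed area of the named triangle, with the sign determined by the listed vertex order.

Work in coordinates with U = (0, 0), D = (1, 0), K = (0, 1).
1. F is the midpoint of DK ⇒ F = (1/2, 1/2)
2. T is the midpoint of UD ⇒ T = (1/2, 0)
3. M is the midpoint of FD ⇒ M = (3/4, 1/4)
4. J is the centroid of triangle UMD ⇒ J = (7/12, 1/12)
2·[UMK] = 3/4, 2·[JKT] = 1/8
[UMK]:[JKT] = 3/4:1/8 = 6

[UMK]:[JKT] = 6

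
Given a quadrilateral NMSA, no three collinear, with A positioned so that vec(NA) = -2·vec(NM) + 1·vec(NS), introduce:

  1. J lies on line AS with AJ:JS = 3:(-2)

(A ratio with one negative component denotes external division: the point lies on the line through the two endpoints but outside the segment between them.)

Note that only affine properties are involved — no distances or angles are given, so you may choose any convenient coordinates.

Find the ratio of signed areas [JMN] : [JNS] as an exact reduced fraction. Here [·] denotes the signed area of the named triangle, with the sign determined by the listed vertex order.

[JMN]:[JNS] = 1/4

Choose coordinates N = (0, 0), M = (1, 0), S = (0, 1), A = (-2, 1).
1. J lies on line AS with AJ:JS = 3:(-2) ⇒ J = (4, 1)
2·[JMN] = -1, 2·[JNS] = -4
[JMN]:[JNS] = -1:-4 = 1/4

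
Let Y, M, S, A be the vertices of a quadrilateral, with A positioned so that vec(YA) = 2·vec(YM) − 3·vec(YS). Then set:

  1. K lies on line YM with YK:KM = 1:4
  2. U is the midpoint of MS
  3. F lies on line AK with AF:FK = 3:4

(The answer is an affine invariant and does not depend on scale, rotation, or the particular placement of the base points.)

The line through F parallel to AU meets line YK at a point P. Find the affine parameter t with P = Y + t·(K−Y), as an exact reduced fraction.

t = 121/49

Assign Y = (0, 0), M = (1, 0), S = (0, 1), A = (2, -3) — the answer is frame-independent, so this choice is without loss of generality.
1. K lies on line YM with YK:KM = 1:4 ⇒ K = (1/5, 0)
2. U is the midpoint of MS ⇒ U = (1/2, 1/2)
3. F lies on line AK with AF:FK = 3:4 ⇒ F = (43/35, -12/7)
through F parallel to AU: direction (-3/2, 7/2); meets YK at P = (121/245, 0)
P = Y + t·(K−Y) with t = 121/49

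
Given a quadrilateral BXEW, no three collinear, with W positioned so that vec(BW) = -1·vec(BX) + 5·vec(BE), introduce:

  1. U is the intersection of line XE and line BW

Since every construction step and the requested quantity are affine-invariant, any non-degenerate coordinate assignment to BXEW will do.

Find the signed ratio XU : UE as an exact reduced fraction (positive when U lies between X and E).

XU:UE = -5

Assign B = (0, 0), X = (1, 0), E = (0, 1), W = (-1, 5) — the answer is frame-independent, so this choice is without loss of generality.
1. U is the intersection of line XE and line BW ⇒ U = (-1/4, 5/4)
U = X + t·(E−X) with t = 5/4, so XU:UE = t:(1−t) = 5/4:-1/4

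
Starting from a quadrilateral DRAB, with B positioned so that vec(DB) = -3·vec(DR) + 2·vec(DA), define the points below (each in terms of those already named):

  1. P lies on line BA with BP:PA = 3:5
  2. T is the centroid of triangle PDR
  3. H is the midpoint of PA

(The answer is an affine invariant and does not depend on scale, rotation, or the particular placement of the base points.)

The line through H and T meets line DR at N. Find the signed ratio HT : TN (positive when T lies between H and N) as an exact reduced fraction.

HT:TN = 37/26

Set D = (0, 0), R = (1, 0), A = (0, 1), B = (-3, 2); any affine frame gives the same invariant.
1. P lies on line BA with BP:PA = 3:5 ⇒ P = (-15/8, 13/8)
2. T is the centroid of triangle PDR ⇒ T = (-7/24, 13/24)
3. H is the midpoint of PA ⇒ H = (-15/16, 21/16)
line HT meets DR at N = (6/37, 0)
T = H + t·(N−H) with t = 37/63, so HT:TN = 37/63:26/63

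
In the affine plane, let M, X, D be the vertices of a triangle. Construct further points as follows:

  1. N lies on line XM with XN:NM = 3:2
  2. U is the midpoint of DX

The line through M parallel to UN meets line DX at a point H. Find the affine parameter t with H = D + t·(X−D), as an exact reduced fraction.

t = 1/6

Set M = (0, 0), X = (1, 0), D = (0, 1); any affine frame gives the same invariant.
1. N lies on line XM with XN:NM = 3:2 ⇒ N = (2/5, 0)
2. U is the midpoint of DX ⇒ U = (1/2, 1/2)
through M parallel to UN: direction (-1/10, -1/2); meets DX at H = (1/6, 5/6)
H = D + t·(X−D) with t = 1/6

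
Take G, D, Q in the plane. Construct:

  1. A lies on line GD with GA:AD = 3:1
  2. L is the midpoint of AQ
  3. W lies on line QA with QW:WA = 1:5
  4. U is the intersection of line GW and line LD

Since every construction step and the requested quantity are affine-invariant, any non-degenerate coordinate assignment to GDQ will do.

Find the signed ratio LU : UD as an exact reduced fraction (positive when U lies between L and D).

Set G = (0, 0), D = (1, 0), Q = (0, 1); any affine frame gives the same invariant.
1. A lies on line GD with GA:AD = 3:1 ⇒ A = (3/4, 0)
2. L is the midpoint of AQ ⇒ L = (3/8, 1/2)
3. W lies on line QA with QW:WA = 1:5 ⇒ W = (1/8, 5/6)
4. U is the intersection of line GW and line LD ⇒ U = (3/28, 5/7)
U = L + t·(D−L) with t = -3/7, so LU:UD = t:(1−t) = -3/7:10/7

LU:UD = -3/10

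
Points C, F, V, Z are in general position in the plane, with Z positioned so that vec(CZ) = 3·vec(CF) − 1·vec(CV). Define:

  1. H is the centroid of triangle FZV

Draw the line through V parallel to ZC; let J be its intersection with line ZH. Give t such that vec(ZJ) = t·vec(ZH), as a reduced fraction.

t = 9/4

Work in coordinates with C = (0, 0), F = (1, 0), V = (0, 1), Z = (3, -1).
1. H is the centroid of triangle FZV ⇒ H = (4/3, 0)
through V parallel to ZC: direction (-3, 1); meets ZH at J = (-3/4, 5/4)
J = Z + t·(H−Z) with t = 9/4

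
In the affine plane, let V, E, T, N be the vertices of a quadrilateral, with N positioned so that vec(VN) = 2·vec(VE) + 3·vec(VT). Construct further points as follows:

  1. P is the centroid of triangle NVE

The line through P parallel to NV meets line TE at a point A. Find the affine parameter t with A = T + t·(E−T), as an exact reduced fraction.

t = 3/5

Set V = (0, 0), E = (1, 0), T = (0, 1), N = (2, 3); any affine frame gives the same invariant.
1. P is the centroid of triangle NVE ⇒ P = (1, 1)
through P parallel to NV: direction (-2, -3); meets TE at A = (3/5, 2/5)
A = T + t·(E−T) with t = 3/5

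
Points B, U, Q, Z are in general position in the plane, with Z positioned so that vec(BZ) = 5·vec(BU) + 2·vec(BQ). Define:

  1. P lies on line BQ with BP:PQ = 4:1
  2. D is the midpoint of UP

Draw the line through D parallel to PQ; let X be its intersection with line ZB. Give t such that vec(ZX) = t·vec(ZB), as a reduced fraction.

t = 9/10

Work in coordinates with B = (0, 0), U = (1, 0), Q = (0, 1), Z = (5, 2).
1. P lies on line BQ with BP:PQ = 4:1 ⇒ P = (0, 4/5)
2. D is the midpoint of UP ⇒ D = (1/2, 2/5)
through D parallel to PQ: direction (0, 1/5); meets ZB at X = (1/2, 1/5)
X = Z + t·(B−Z) with t = 9/10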